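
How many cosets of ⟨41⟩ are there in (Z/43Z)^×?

Since 41 ∈ (Z/43Z)^×, its order divides φ(43) = 43 − 1 = 42 = 2 · 3 · 7.
Divisors of 42: 1, 2, 3, 6, 7, 14, 21, 42.
Check 41^d mod 43 for each divisor in increasing order:
41^1 ≡ 41
41^2 ≡ 4
41^3 ≡ 35
41^6 ≡ 21
41^7 ≡ 1
So ord_43(41) = 7, hence |⟨41⟩| = 7.
The index is φ(43) / ord(41) = 42 / 7 = 6.

6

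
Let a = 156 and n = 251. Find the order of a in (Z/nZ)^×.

125

By Lagrange's theorem, ord_251(156) divides φ(251) = 251 − 1 = 250 = 2 · 5^3.
Divisors of 250: 1, 2, 5, 10, 25, 50, 125, 250.
Check 156^d mod 251 for each divisor in increasing order:
156^1 ≡ 156 (mod 251)
156^2 ≡ 240 (mod 251)
156^5 ≡ 51 (mod 251)
156^10 ≡ 91 (mod 251)
156^25 ≡ 149 (mod 251)
156^50 ≡ 113 (mod 251)
156^125 ≡ 1 (mod 251) ✓
Therefore the multiplicative order of 156 modulo 251 is 125.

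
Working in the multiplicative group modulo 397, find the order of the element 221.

198

ord(221) | φ(397) = 397 − 1 = 396 = 2^2 · 3^2 · 11.
Divisors of 396: 1, 2, 3, 4, 6, 9, 11, 12, 18, 22, 33, 36, 44, 66, 99, 132, 198, 396.
Compute 221^d (mod 397) for the divisors d until we hit 1:
221^1 ≡ 221 (mod 397)
221^2 ≡ 10 (mod 397)
221^3 ≡ 225 (mod 397)
221^4 ≡ 100 (mod 397)
221^6 ≡ 206 (mod 397)
221^9 ≡ 298 (mod 397)
221^11 ≡ 201 (mod 397)
221^12 ≡ 354 (mod 397)
221^18 ≡ 273 (mod 397)
221^22 ≡ 304 (mod 397)
221^33 ≡ 363 (mod 397)
221^36 ≡ 290 (mod 397)
221^44 ≡ 312 (mod 397)
221^66 ≡ 362 (mod 397)
221^99 ≡ 396 (mod 397)
221^132 ≡ 34 (mod 397)
221^198 ≡ 1 (mod 397) ✓
So ord_397(221) = 198.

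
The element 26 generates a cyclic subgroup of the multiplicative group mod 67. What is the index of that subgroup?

2

ord(26) | φ(67) = 67 − 1 = 66 = 2 · 3 · 11.
Divisors of 66: 1, 2, 3, 6, 11, 22, 33, 66.
Compute 26^d (mod 67) for the divisors d until we hit 1:
26^1 ≡ 26
26^2 ≡ 6
26^3 ≡ 22
26^6 ≡ 15
26^11 ≡ 37
26^22 ≡ 29
26^33 ≡ 1
The order of 26 is 33, so the subgroup it generates has 33 elements.
[(Z/67Z)^× : ⟨26⟩] = 66/33 = 2.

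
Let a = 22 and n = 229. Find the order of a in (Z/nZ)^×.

76

ord(22) | φ(229) = 229 − 1 = 228 = 2^2 · 3 · 19.
Divisors of 228: 1, 2, 3, 4, 6, 12, 19, 38, 57, 76, 114, 228.
Test each divisor d:
22^1 ≡ 22
22^2 ≡ 26
22^3 ≡ 114
22^4 ≡ 218
22^6 ≡ 172
22^12 ≡ 43
22^19 ≡ 122
22^38 ≡ 228
22^57 ≡ 107
22^76 ≡ 1
The smallest such exponent is 76, so the order of 22 is 76.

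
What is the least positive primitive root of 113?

φ(113) = 113 − 1 = 112 = 2^4 · 7.
Test candidates g = 2, 3, … against the prime factors q ∈ {2, 7} of φ(113): g is a generator iff g^(112/q) ≢ 1 for every such q.
g = 2: 2^56 ≡ 1 — hits 1, so not a primitive root.
g = 3: 3^56 ≡ 112; 3^16 ≡ 49 — none is 1, so 3 is a primitive root.
The smallest primitive root modulo 113 is 3.

3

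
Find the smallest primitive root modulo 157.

5

φ(157) = 157 − 1 = 156 = 2^2 · 3 · 13.
g is a primitive root iff g^(156/q) ≢ 1 (mod 157) for each prime q ∈ {2, 3, 13}.
g = 2: 2^78 ≡ 156; 2^52 ≡ 1 — hits 1, so not a primitive root.
g = 3: 3^78 ≡ 1 — hits 1, so not a primitive root.
g = 4: 4^78 ≡ 1 — hits 1, so not a primitive root.
g = 5: 5^78 ≡ 156; 5^52 ≡ 12; 5^12 ≡ 130 — none is 1, so 5 is a primitive root.
Hence the least primitive root of 157 is 5.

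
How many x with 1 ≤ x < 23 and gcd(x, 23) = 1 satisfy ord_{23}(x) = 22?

10

φ(23) = 23 − 1 = 22 = 2 · 11.
In a cyclic group of order 22, there are φ(d) elements of order d for each divisor d of 22, and zero for non-divisors.
22 = 2 · 11 divides 22, and φ(22) = 10.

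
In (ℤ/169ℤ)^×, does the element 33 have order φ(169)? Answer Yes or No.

Yes

φ(169) = φ(13^2) = 13·(13−1) = 156 = 2^2 · 3 · 13.
Test 33^(156/q) mod 169 for each prime factor q of 156:
33^78 ≡ 168 (mod 169)  [q = 2: ≢ 1 ✓]
33^52 ≡ 22 (mod 169)  [q = 3: ≢ 1 ✓]
33^12 ≡ 66 (mod 169)  [q = 13: ≢ 1 ✓]
All checks pass, so 33 has order 156 and is a primitive root modulo 169.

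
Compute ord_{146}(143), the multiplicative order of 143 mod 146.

12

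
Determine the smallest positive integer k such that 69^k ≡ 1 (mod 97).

32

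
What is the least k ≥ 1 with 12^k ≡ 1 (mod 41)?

40

ord(12) | φ(41) = 41 − 1 = 40 = 2^3 · 5.
Divisors of 40: 1, 2, 4, 5, 8, 10, 20, 40.
Test each divisor d:
12^1 ≡ 12 (mod 41)
12^2 ≡ 21 (mod 41)
12^4 ≡ 31 (mod 41)
12^5 ≡ 3 (mod 41)
12^8 ≡ 18 (mod 41)
12^10 ≡ 9 (mod 41)
12^20 ≡ 40 (mod 41)
12^40 ≡ 1 (mod 41) ✓
Therefore the multiplicative order of 12 modulo 41 is 40.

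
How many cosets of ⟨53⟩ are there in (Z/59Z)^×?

2

The order of 53 must divide φ(59) = 59 − 1 = 58 = 2 · 29.
Divisors of 58: 1, 2, 29, 58.
Evaluate successive powers at the divisors of 58:
53^1 ≡ 53
53^2 ≡ 36
53^29 ≡ 1
Thus |⟨53⟩| = ord(53) = 29.
[(Z/59Z)^× : ⟨53⟩] = 58/29 = 2.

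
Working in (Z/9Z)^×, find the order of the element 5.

The order of 5 must divide φ(9) = φ(3^2) = 3·(3−1) = 6 = 2 · 3.
Divisors of 6: 1, 2, 3, 6.
Check 5^d mod 9 for each divisor in increasing order:
5^1 ≡ 5
5^2 ≡ 7
5^3 ≡ 8
5^6 ≡ 1
Therefore the multiplicative order of 5 modulo 9 is 6.

6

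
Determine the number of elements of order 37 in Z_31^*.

0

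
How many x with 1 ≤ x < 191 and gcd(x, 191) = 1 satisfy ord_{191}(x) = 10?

4

φ(191) = 191 − 1 = 190 = 2 · 5 · 19.
(Z/191Z)^× is cyclic (|G| = 190); a cyclic group of order m has exactly φ(d) elements of each order d | m, and none otherwise.
10 = 2 · 5 divides 190, and φ(10) = 4.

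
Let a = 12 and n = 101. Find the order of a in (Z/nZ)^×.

100

By Lagrange's theorem, ord_101(12) divides φ(101) = 101 − 1 = 100 = 2^2 · 5^2.
Divisors of 100: 1, 2, 4, 5, 10, 20, 25, 50, 100.
Compute 12^d (mod 101) for the divisors d until we hit 1:
12^1 ≡ 12
12^2 ≡ 43
12^4 ≡ 31
12^5 ≡ 69
12^10 ≡ 14
12^20 ≡ 95
12^25 ≡ 91
12^50 ≡ 100
12^100 ≡ 1
Therefore the multiplicative order of 12 modulo 101 is 100.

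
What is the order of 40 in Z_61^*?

Since 40 ∈ (Z/61Z)^×, its order divides φ(61) = 61 − 1 = 60 = 2^2 · 3 · 5.
Divisors of 60: 1, 2, 3, 4, 5, 6, 10, 12, 15, 20, 30, 60.
Check 40^d mod 61 for each divisor in increasing order:
40^1 ≡ 40 (mod 61)
40^2 ≡ 14 (mod 61)
40^3 ≡ 11 (mod 61)
40^4 ≡ 13 (mod 61)
40^5 ≡ 32 (mod 61)
40^6 ≡ 60 (mod 61)
40^10 ≡ 48 (mod 61)
40^12 ≡ 1 (mod 61) ✓
Therefore the multiplicative order of 40 modulo 61 is 12.

12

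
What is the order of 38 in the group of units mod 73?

36

ord(38) | φ(73) = 73 − 1 = 72 = 2^3 · 3^2.
Divisors of 72: 1, 2, 3, 4, 6, 8, 9, 12, 18, 24, 36, 72.
Check 38^d mod 73 for each divisor in increasing order:
38^1 ≡ 38 (mod 73)
38^2 ≡ 57 (mod 73)
38^3 ≡ 49 (mod 73)
38^4 ≡ 37 (mod 73)
38^6 ≡ 65 (mod 73)
38^8 ≡ 55 (mod 73)
38^9 ≡ 46 (mod 73)
38^12 ≡ 64 (mod 73)
38^18 ≡ 72 (mod 73)
38^24 ≡ 8 (mod 73)
38^36 ≡ 1 (mod 73) ✓
Therefore the multiplicative order of 38 modulo 73 is 36.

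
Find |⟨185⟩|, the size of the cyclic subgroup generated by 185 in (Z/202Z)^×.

ord(185) | φ(202) = φ(2)·φ(101) = 1·100 = 100 = 2^2 · 5^2.
Divisors of 100: 1, 2, 4, 5, 10, 20, 25, 50, 100.
Test each divisor d:
185^1 ≡ 185 (mod 202)
185^2 ≡ 87 (mod 202)
185^4 ≡ 95 (mod 202)
185^5 ≡ 1 (mod 202) ✓
Therefore the multiplicative order of 185 modulo 202 is 5.

5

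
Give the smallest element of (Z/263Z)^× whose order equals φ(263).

φ(263) = 263 − 1 = 262 = 2 · 131.
Test candidates g = 2, 3, … against the prime factors q ∈ {2, 131} of φ(263): g is a generator iff g^(262/q) ≢ 1 for every such q.
g = 2: 2^131 ≡ 1 — hits 1, so not a primitive root.
g = 3: 3^131 ≡ 1 — hits 1, so not a primitive root.
g = 4: 4^131 ≡ 1 — hits 1, so not a primitive root.
g = 5: 5^131 ≡ 262; 5^2 ≡ 25 — none is 1, so 5 is a primitive root.
So 5 is the smallest generator of (Z/263Z)^×.

5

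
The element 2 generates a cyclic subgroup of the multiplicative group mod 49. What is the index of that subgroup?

ord(2) | φ(49) = φ(7^2) = 7·(7−1) = 42 = 2 · 3 · 7.
Divisors of 42: 1, 2, 3, 6, 7, 14, 21, 42.
Evaluate successive powers at the divisors of 42:
2^1 ≡ 2 (mod 49)
2^2 ≡ 4 (mod 49)
2^3 ≡ 8 (mod 49)
2^6 ≡ 15 (mod 49)
2^7 ≡ 30 (mod 49)
2^14 ≡ 18 (mod 49)
2^21 ≡ 1 (mod 49) ✓
Thus |⟨2⟩| = ord(2) = 21.
[(Z/49Z)^× : ⟨2⟩] = 42/21 = 2.

2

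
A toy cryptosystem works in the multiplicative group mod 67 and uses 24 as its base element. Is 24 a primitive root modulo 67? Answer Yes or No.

No

φ(67) = 67 − 1 = 66 = 2 · 3 · 11.
It suffices to check that the order of 24 is not a proper divisor of 66: compute 24^(66/q) for q ∈ {2, 3, 11}.
24^33 ≡ 1 (mod 67)  [q = 2: ≡ 1 ✗]
24^22 ≡ 1 (mod 67)  [q = 3: ≡ 1 ✗]
24^6 ≡ 15 (mod 67)  [q = 11: ≢ 1 ✓]
24^33 ≡ 1 shows ord(24) | 33, strictly less than φ(67); not a primitive root.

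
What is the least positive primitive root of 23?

5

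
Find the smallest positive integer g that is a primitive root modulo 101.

φ(101) = 101 − 1 = 100 = 2^2 · 5^2.
g is a primitive root iff g^(100/q) ≢ 1 (mod 101) for each prime q ∈ {2, 5}.
g = 2: 2^50 ≡ 100; 2^20 ≡ 95 — none is 1, so 2 is a primitive root.
The smallest primitive root modulo 101 is 2.

2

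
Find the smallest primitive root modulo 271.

φ(271) = 271 − 1 = 270 = 2 · 3^3 · 5.
g is a primitive root iff g^(270/q) ≢ 1 (mod 271) for each prime q ∈ {2, 3, 5}.
g = 2: 2^135 ≡ 1 — hits 1, so not a primitive root.
g = 3: 3^135 ≡ 270; 3^90 ≡ 1 — hits 1, so not a primitive root.
g = 4: 4^135 ≡ 1 — hits 1, so not a primitive root.
g = 5: 5^135 ≡ 1 — hits 1, so not a primitive root.
g = 6: 6^135 ≡ 270; 6^90 ≡ 242; 6^54 ≡ 10 — none is 1, so 6 is a primitive root.
The smallest primitive root modulo 271 is 6.

6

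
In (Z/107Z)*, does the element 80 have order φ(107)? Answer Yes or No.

Yes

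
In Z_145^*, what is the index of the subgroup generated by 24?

ord(24) | φ(145) = φ(5·29) = (5−1)·(29−1) = 4·28 = 112 = 2^4 · 7.
Divisors of 112: 1, 2, 4, 7, 8, 14, 16, 28, 56, 112.
Check 24^d mod 145 for each divisor in increasing order:
24^1 ≡ 24 (mod 145)
24^2 ≡ 141 (mod 145)
24^4 ≡ 16 (mod 145)
24^7 ≡ 59 (mod 145)
24^8 ≡ 111 (mod 145)
24^14 ≡ 1 (mod 145) ✓
Thus |⟨24⟩| = ord(24) = 14.
[(Z/145Z)^× : ⟨24⟩] = 112/14 = 8.

8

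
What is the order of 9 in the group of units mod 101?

50

ord(9) | φ(101) = 101 − 1 = 100 = 2^2 · 5^2.
Divisors of 100: 1, 2, 4, 5, 10, 20, 25, 50, 100.
Compute 9^d (mod 101) for the divisors d until we hit 1:
9^1 ≡ 9
9^2 ≡ 81
9^4 ≡ 97
9^5 ≡ 65
9^10 ≡ 84
9^20 ≡ 87
9^25 ≡ 100
9^50 ≡ 1
Therefore the multiplicative order of 9 modulo 101 is 50.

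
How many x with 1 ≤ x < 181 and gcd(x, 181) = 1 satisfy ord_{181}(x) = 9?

6

φ(181) = 181 − 1 = 180 = 2^2 · 3^2 · 5.
(Z/181Z)^× is cyclic (|G| = 180); a cyclic group of order m has exactly φ(d) elements of each order d | m, and none otherwise.
9 = 3^2 divides 180, and φ(9) = 6.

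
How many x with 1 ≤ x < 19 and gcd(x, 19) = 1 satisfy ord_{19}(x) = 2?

φ(19) = 19 − 1 = 18 = 2 · 3^2.
In a cyclic group of order 18, there are φ(d) elements of order d for each divisor d of 18, and zero for non-divisors.
2 | 18, and φ(2) = 2 − 1 = 1.

1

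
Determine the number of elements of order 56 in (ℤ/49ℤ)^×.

φ(49) = φ(7^2) = 7·(7−1) = 42 = 2 · 3 · 7.
In a cyclic group of order 42, there are φ(d) elements of order d for each divisor d of 42, and zero for non-divisors.
Since 56 ∤ 42, the count is 0.

0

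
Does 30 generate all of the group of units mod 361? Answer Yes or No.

φ(361) = φ(19^2) = 19·(19−1) = 342 = 2 · 3^2 · 19.
30 is a primitive root mod 361 iff 30^(φ(361)/q) ≢ 1 for every prime q | φ(361), i.e. q ∈ {2, 3, 19}.
30^171 ≡ 1 (mod 361)  [q = 2: ≡ 1 ✗]
30^114 ≡ 1 (mod 361)  [q = 3: ≡ 1 ✗]
30^18 ≡ 267 (mod 361)  [q = 19: ≢ 1 ✓]
30^171 ≡ 1 shows ord(30) | 171, strictly less than φ(361); not a primitive root.

No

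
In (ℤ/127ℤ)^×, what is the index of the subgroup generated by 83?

1

Since 83 ∈ (Z/127Z)^×, its order divides φ(127) = 127 − 1 = 126 = 2 · 3^2 · 7.
Divisors of 126: 1, 2, 3, 6, 7, 9, 14, 18, 21, 42, 63, 126.
Test each divisor d:
83^1 ≡ 83
83^2 ≡ 31
83^3 ≡ 33
83^6 ≡ 73
83^7 ≡ 90
83^9 ≡ 123
83^14 ≡ 99
83^18 ≡ 16
83^21 ≡ 20
83^42 ≡ 19
83^63 ≡ 126
83^126 ≡ 1
Thus |⟨83⟩| = ord(83) = 126.
The index is φ(127) / ord(83) = 126 / 126 = 1.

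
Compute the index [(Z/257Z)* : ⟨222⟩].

4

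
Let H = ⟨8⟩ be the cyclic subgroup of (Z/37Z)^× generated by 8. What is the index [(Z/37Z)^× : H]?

The order of 8 must divide φ(37) = 37 − 1 = 36 = 2^2 · 3^2.
Divisors of 36: 1, 2, 3, 4, 6, 9, 12, 18, 36.
Evaluate successive powers at the divisors of 36:
8^1 ≡ 8
8^2 ≡ 27
8^3 ≡ 31
8^4 ≡ 26
8^6 ≡ 36
8^9 ≡ 6
8^12 ≡ 1
Thus |⟨8⟩| = ord(8) = 12.
The index is φ(37) / ord(8) = 36 / 12 = 3.

3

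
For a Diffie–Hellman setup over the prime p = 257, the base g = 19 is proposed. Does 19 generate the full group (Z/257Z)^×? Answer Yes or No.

φ(257) = 257 − 1 = 256 = 2^8.
19 is a primitive root mod 257 iff 19^(φ(257)/q) ≢ 1 for every prime q | φ(257), i.e. q ∈ {2}.
19^128 ≡ 256 (mod 257)  [q = 2: ≢ 1 ✓]
Every test exponent gives a nontrivial residue, hence 19 generates the full group.

Yes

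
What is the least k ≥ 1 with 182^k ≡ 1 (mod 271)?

270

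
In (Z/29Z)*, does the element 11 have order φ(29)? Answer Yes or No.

φ(29) = 29 − 1 = 28 = 2^2 · 7.
Test 11^(28/q) mod 29 for each prime factor q of 28:
11^14 ≡ 28 (mod 29)  [q = 2: ≢ 1 ✓]
11^4 ≡ 25 (mod 29)  [q = 7: ≢ 1 ✓]
All checks pass, so 11 has order 28 and is a primitive root modulo 29.

Yes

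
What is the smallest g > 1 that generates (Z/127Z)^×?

3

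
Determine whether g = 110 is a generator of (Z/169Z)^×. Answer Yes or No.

φ(169) = φ(13^2) = 13·(13−1) = 156 = 2^2 · 3 · 13.
It suffices to check that the order of 110 is not a proper divisor of 156: compute 110^(156/q) for q ∈ {2, 3, 13}.
110^78 ≡ 168 (mod 169)  [q = 2: ≢ 1 ✓]
110^52 ≡ 22 (mod 169)  [q = 3: ≢ 1 ✓]
110^12 ≡ 14 (mod 169)  [q = 13: ≢ 1 ✓]
All checks pass, so 110 has order 156 and is a primitive root modulo 169.

Yes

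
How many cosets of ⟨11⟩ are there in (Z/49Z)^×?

2

By Lagrange's theorem, ord_49(11) divides φ(49) = φ(7^2) = 7·(7−1) = 42 = 2 · 3 · 7.
Divisors of 42: 1, 2, 3, 6, 7, 14, 21, 42.
Check 11^d mod 49 for each divisor in increasing order:
11^1 ≡ 11 (mod 49)
11^2 ≡ 23 (mod 49)
11^3 ≡ 8 (mod 49)
11^6 ≡ 15 (mod 49)
11^7 ≡ 18 (mod 49)
11^14 ≡ 30 (mod 49)
11^21 ≡ 1 (mod 49) ✓
The order of 11 is 21, so the subgroup it generates has 21 elements.
The index is φ(49) / ord(11) = 42 / 21 = 2.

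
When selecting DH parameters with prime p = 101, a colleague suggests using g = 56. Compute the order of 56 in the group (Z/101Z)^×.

25

The order of 56 must divide φ(101) = 101 − 1 = 100 = 2^2 · 5^2.
Divisors of 100: 1, 2, 4, 5, 10, 20, 25, 50, 100.
Compute 56^d (mod 101) for the divisors d until we hit 1:
56^1 ≡ 56
56^2 ≡ 5
56^4 ≡ 25
56^5 ≡ 87
56^10 ≡ 95
56^20 ≡ 36
56^25 ≡ 1
Therefore the multiplicative order of 56 modulo 101 is 25.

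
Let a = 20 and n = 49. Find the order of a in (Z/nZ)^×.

14

The order of 20 must divide φ(49) = φ(7^2) = 7·(7−1) = 42 = 2 · 3 · 7.
Divisors of 42: 1, 2, 3, 6, 7, 14, 21, 42.
Compute 20^d (mod 49) for the divisors d until we hit 1:
20^1 ≡ 20 (mod 49)
20^2 ≡ 8 (mod 49)
20^3 ≡ 13 (mod 49)
20^6 ≡ 22 (mod 49)
20^7 ≡ 48 (mod 49)
20^14 ≡ 1 (mod 49) ✓
Therefore the multiplicative order of 20 modulo 49 is 14.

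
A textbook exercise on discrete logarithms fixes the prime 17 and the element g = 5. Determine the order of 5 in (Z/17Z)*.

Since 5 ∈ (Z/17Z)^×, its order divides φ(17) = 17 − 1 = 16 = 2^4.
Divisors of 16: 1, 2, 4, 8, 16.
Check 5^d mod 17 for each divisor in increasing order:
5^1 ≡ 5 (mod 17)
5^2 ≡ 8 (mod 17)
5^4 ≡ 13 (mod 17)
5^8 ≡ 16 (mod 17)
5^16 ≡ 1 (mod 17) ✓
Hence ord(5) = 16.

16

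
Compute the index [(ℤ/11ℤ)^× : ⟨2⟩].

By Lagrange's theorem, ord_11(2) divides φ(11) = 11 − 1 = 10 = 2 · 5.
Divisors of 10: 1, 2, 5, 10.
Compute 2^d (mod 11) for the divisors d until we hit 1:
2^1 ≡ 2 (mod 11)
2^2 ≡ 4 (mod 11)
2^5 ≡ 10 (mod 11)
2^10 ≡ 1 (mod 11) ✓
The order of 2 is 10, so the subgroup it generates has 10 elements.
[(Z/11Z)^× : ⟨2⟩] = 10/10 = 1.

1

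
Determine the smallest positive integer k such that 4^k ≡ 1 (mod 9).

3

The order of 4 must divide φ(9) = φ(3^2) = 3·(3−1) = 6 = 2 · 3.
Divisors of 6: 1, 2, 3, 6.
Compute 4^d (mod 9) for the divisors d until we hit 1:
4^1 ≡ 4 (mod 9)
4^2 ≡ 7 (mod 9)
4^3 ≡ 1 (mod 9) ✓
The smallest such exponent is 3, so the order of 4 is 3.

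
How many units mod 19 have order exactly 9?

6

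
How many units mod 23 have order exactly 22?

10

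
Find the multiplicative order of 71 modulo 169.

By Lagrange's theorem, ord_169(71) divides φ(169) = φ(13^2) = 13·(13−1) = 156 = 2^2 · 3 · 13.
Divisors of 156: 1, 2, 3, 4, 6, 12, 13, 26, 39, 52, 78, 156.
Check 71^d mod 169 for each divisor in increasing order:
71^1 ≡ 71 (mod 169)
71^2 ≡ 140 (mod 169)
71^3 ≡ 138 (mod 169)
71^4 ≡ 165 (mod 169)
71^6 ≡ 116 (mod 169)
71^12 ≡ 105 (mod 169)
71^13 ≡ 19 (mod 169)
71^26 ≡ 23 (mod 169)
71^39 ≡ 99 (mod 169)
71^52 ≡ 22 (mod 169)
71^78 ≡ 168 (mod 169)
71^156 ≡ 1 (mod 169) ✓
Hence ord(71) = 156.

156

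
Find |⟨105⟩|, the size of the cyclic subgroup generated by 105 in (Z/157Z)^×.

78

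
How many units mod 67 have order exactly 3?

φ(67) = 67 − 1 = 66 = 2 · 3 · 11.
Since (Z/67Z)^× is cyclic of order 66, the number of elements of order d is φ(d) when d | 66 and 0 otherwise.
3 | 66, and φ(3) = 3 − 1 = 2.

2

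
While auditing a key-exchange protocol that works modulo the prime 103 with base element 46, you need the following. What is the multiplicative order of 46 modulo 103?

3

By Lagrange's theorem, ord_103(46) divides φ(103) = 103 − 1 = 102 = 2 · 3 · 17.
Divisors of 102: 1, 2, 3, 6, 17, 34, 51, 102.
Compute 46^d (mod 103) for the divisors d until we hit 1:
46^1 ≡ 46
46^2 ≡ 56
46^3 ≡ 1
Hence ord(46) = 3.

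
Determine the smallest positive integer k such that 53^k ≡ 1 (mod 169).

13

By Lagrange's theorem, ord_169(53) divides φ(169) = φ(13^2) = 13·(13−1) = 156 = 2^2 · 3 · 13.
Divisors of 156: 1, 2, 3, 4, 6, 12, 13, 26, 39, 52, 78, 156.
Compute 53^d (mod 169) for the divisors d until we hit 1:
53^1 ≡ 53 (mod 169)
53^2 ≡ 105 (mod 169)
53^3 ≡ 157 (mod 169)
53^4 ≡ 40 (mod 169)
53^6 ≡ 144 (mod 169)
53^12 ≡ 118 (mod 169)
53^13 ≡ 1 (mod 169) ✓
So ord_169(53) = 13.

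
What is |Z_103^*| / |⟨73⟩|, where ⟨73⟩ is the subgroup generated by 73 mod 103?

3

ord(73) | φ(103) = 103 − 1 = 102 = 2 · 3 · 17.
Divisors of 102: 1, 2, 3, 6, 17, 34, 51, 102.
Check 73^d mod 103 for each divisor in increasing order:
73^1 ≡ 73 (mod 103)
73^2 ≡ 76 (mod 103)
73^3 ≡ 89 (mod 103)
73^6 ≡ 93 (mod 103)
73^17 ≡ 102 (mod 103)
73^34 ≡ 1 (mod 103) ✓
Thus |⟨73⟩| = ord(73) = 34.
Index = |(Z/103Z)^×| / |⟨73⟩| = 102 / 34 = 3.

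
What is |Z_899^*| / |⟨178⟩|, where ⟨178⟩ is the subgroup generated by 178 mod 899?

By Lagrange's theorem, ord_899(178) divides φ(899) = φ(29·31) = (29−1)·(31−1) = 28·30 = 840 = 2^3 · 3 · 5 · 7.
Divisors of 840: 1, 2, 3, 4, 5, 6, 7, 8, 10, 12, 14, 15, 20, 21, 24, 28, 30, 35, 40, 42, 56, 60, 70, 84, 105, 120, 140, 168, 210, 280, 420, 840.
Check 178^d mod 899 for each divisor in increasing order:
178^1 ≡ 178 (mod 899)
178^2 ≡ 219 (mod 899)
178^3 ≡ 325 (mod 899)
178^4 ≡ 314 (mod 899)
178^5 ≡ 154 (mod 899)
178^6 ≡ 442 (mod 899)
178^7 ≡ 463 (mod 899)
178^8 ≡ 605 (mod 899)
178^10 ≡ 342 (mod 899)
178^12 ≡ 281 (mod 899)
178^14 ≡ 407 (mod 899)
178^15 ≡ 526 (mod 899)
178^20 ≡ 94 (mod 899)
178^21 ≡ 550 (mod 899)
178^24 ≡ 748 (mod 899)
178^28 ≡ 233 (mod 899)
178^30 ≡ 683 (mod 899)
178^35 ≡ 898 (mod 899)
178^40 ≡ 745 (mod 899)
178^42 ≡ 436 (mod 899)
178^56 ≡ 349 (mod 899)
178^60 ≡ 807 (mod 899)
178^70 ≡ 1 (mod 899) ✓
So ord_899(178) = 70, hence |⟨178⟩| = 70.
The index is φ(899) / ord(178) = 840 / 70 = 12.

12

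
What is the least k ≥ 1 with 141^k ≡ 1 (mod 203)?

Since 141 ∈ (Z/203Z)^×, its order divides φ(203) = φ(7·29) = (7−1)·(29−1) = 6·28 = 168 = 2^3 · 3 · 7.
Divisors of 168: 1, 2, 3, 4, 6, 7, 8, 12, 14, 21, 24, 28, 42, 56, 84, 168.
Test each divisor d:
141^1 ≡ 141
141^2 ≡ 190
141^3 ≡ 197
141^4 ≡ 169
141^6 ≡ 36
141^7 ≡ 1
Therefore the multiplicative order of 141 modulo 203 is 7.

7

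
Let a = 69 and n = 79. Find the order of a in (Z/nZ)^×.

By Lagrange's theorem, ord_79(69) divides φ(79) = 79 − 1 = 78 = 2 · 3 · 13.
Divisors of 78: 1, 2, 3, 6, 13, 26, 39, 78.
Check 69^d mod 79 for each divisor in increasing order:
69^1 ≡ 69 (mod 79)
69^2 ≡ 21 (mod 79)
69^3 ≡ 27 (mod 79)
69^6 ≡ 18 (mod 79)
69^13 ≡ 78 (mod 79)
69^26 ≡ 1 (mod 79) ✓
The smallest such exponent is 26, so the order of 69 is 26.

26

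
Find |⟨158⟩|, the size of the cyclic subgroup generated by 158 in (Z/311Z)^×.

By Lagrange's theorem, ord_311(158) divides φ(311) = 311 − 1 = 310 = 2 · 5 · 31.
Divisors of 310: 1, 2, 5, 10, 31, 62, 155, 310.
Test each divisor d:
158^1 ≡ 158 (mod 311)
158^2 ≡ 84 (mod 311)
158^5 ≡ 224 (mod 311)
158^10 ≡ 105 (mod 311)
158^31 ≡ 52 (mod 311)
158^62 ≡ 216 (mod 311)
158^155 ≡ 1 (mod 311) ✓
The smallest such exponent is 155, so the order of 158 is 155.

155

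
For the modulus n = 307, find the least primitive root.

φ(307) = 307 − 1 = 306 = 2 · 3^2 · 17.
Test candidates g = 2, 3, … against the prime factors q ∈ {2, 3, 17} of φ(307): g is a generator iff g^(306/q) ≢ 1 for every such q.
g = 2: 2^153 ≡ 306; 2^102 ≡ 1 — hits 1, so not a primitive root.
g = 3: 3^153 ≡ 306; 3^102 ≡ 1 — hits 1, so not a primitive root.
g = 4: 4^153 ≡ 1 — hits 1, so not a primitive root.
g = 5: 5^153 ≡ 306; 5^102 ≡ 289; 5^18 ≡ 81 — none is 1, so 5 is a primitive root.
Hence the least primitive root of 307 is 5.

5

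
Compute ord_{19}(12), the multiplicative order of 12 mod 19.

6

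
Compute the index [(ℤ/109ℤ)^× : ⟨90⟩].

3

Since 90 ∈ (Z/109Z)^×, its order divides φ(109) = 109 − 1 = 108 = 2^2 · 3^3.
Divisors of 108: 1, 2, 3, 4, 6, 9, 12, 18, 27, 36, 54, 108.
Test each divisor d:
90^1 ≡ 90 (mod 109)
90^2 ≡ 34 (mod 109)
90^3 ≡ 8 (mod 109)
90^4 ≡ 66 (mod 109)
90^6 ≡ 64 (mod 109)
90^9 ≡ 76 (mod 109)
90^12 ≡ 63 (mod 109)
90^18 ≡ 108 (mod 109)
90^27 ≡ 33 (mod 109)
90^36 ≡ 1 (mod 109) ✓
So ord_109(90) = 36, hence |⟨90⟩| = 36.
[(Z/109Z)^× : ⟨90⟩] = 108/36 = 3.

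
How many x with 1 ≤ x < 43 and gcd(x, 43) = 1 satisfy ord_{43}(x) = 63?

φ(43) = 43 − 1 = 42 = 2 · 3 · 7.
In a cyclic group of order 42, there are φ(d) elements of order d for each divisor d of 42, and zero for non-divisors.
Since 63 ∤ 42, the count is 0.

0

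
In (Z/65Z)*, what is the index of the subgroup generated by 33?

4

ord(33) | φ(65) = φ(5·13) = (5−1)·(13−1) = 4·12 = 48 = 2^4 · 3.
Divisors of 48: 1, 2, 3, 4, 6, 8, 12, 16, 24, 48.
Test each divisor d:
33^1 ≡ 33 (mod 65)
33^2 ≡ 49 (mod 65)
33^3 ≡ 57 (mod 65)
33^4 ≡ 61 (mod 65)
33^6 ≡ 64 (mod 65)
33^8 ≡ 16 (mod 65)
33^12 ≡ 1 (mod 65) ✓
Thus |⟨33⟩| = ord(33) = 12.
Index = |(Z/65Z)^×| / |⟨33⟩| = 48 / 12 = 4.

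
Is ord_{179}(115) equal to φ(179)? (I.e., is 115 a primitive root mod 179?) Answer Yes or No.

Yes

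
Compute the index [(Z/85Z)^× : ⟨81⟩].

ord(81) | φ(85) = φ(5·17) = (5−1)·(17−1) = 4·16 = 64 = 2^6.
Divisors of 64: 1, 2, 4, 8, 16, 32, 64.
Check 81^d mod 85 for each divisor in increasing order:
81^1 ≡ 81 (mod 85)
81^2 ≡ 16 (mod 85)
81^4 ≡ 1 (mod 85) ✓
So ord_85(81) = 4, hence |⟨81⟩| = 4.
The index is φ(85) / ord(81) = 64 / 4 = 16.

16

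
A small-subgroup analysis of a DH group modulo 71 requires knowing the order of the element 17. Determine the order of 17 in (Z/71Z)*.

Since 17 ∈ (Z/71Z)^×, its order divides φ(71) = 71 − 1 = 70 = 2 · 5 · 7.
Divisors of 70: 1, 2, 5, 7, 10, 14, 35, 70.
Check 17^d mod 71 for each divisor in increasing order:
17^1 ≡ 17 (mod 71)
17^2 ≡ 5 (mod 71)
17^5 ≡ 70 (mod 71)
17^7 ≡ 66 (mod 71)
17^10 ≡ 1 (mod 71) ✓
So ord_71(17) = 10.

10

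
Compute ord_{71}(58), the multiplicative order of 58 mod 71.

ord(58) | φ(71) = 71 − 1 = 70 = 2 · 5 · 7.
Divisors of 70: 1, 2, 5, 7, 10, 14, 35, 70.
Test each divisor d:
58^1 ≡ 58
58^2 ≡ 27
58^5 ≡ 37
58^7 ≡ 5
58^10 ≡ 20
58^14 ≡ 25
58^35 ≡ 1
The smallest such exponent is 35, so the order of 58 is 35.

35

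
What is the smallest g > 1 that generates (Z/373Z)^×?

φ(373) = 373 − 1 = 372 = 2^2 · 3 · 31.
g is a primitive root iff g^(372/q) ≢ 1 (mod 373) for each prime q ∈ {2, 3, 31}.
g = 2: 2^186 ≡ 372; 2^124 ≡ 284; 2^12 ≡ 366 — none is 1, so 2 is a primitive root.
The smallest primitive root modulo 373 is 2.

2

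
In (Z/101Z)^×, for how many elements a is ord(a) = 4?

φ(101) = 101 − 1 = 100 = 2^2 · 5^2.
In a cyclic group of order 100, there are φ(d) elements of order d for each divisor d of 100, and zero for non-divisors.
4 = 2^2 divides 100, and φ(4) = 2.

2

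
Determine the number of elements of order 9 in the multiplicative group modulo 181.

6

φ(181) = 181 − 1 = 180 = 2^2 · 3^2 · 5.
(Z/181Z)^× is cyclic (|G| = 180); a cyclic group of order m has exactly φ(d) elements of each order d | m, and none otherwise.
9 = 3^2 divides 180, and φ(9) = 6.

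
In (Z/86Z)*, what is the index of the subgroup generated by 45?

3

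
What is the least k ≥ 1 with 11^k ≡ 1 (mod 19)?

Since 11 ∈ (Z/19Z)^×, its order divides φ(19) = 19 − 1 = 18 = 2 · 3^2.
Divisors of 18: 1, 2, 3, 6, 9, 18.
Test each divisor d:
11^1 ≡ 11
11^2 ≡ 7
11^3 ≡ 1
Hence ord(11) = 3.

3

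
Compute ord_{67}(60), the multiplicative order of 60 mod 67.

33

By Lagrange's theorem, ord_67(60) divides φ(67) = 67 − 1 = 66 = 2 · 3 · 11.
Divisors of 66: 1, 2, 3, 6, 11, 22, 33, 66.
Evaluate successive powers at the divisors of 66:
60^1 ≡ 60 (mod 67)
60^2 ≡ 49 (mod 67)
60^3 ≡ 59 (mod 67)
60^6 ≡ 64 (mod 67)
60^11 ≡ 37 (mod 67)
60^22 ≡ 29 (mod 67)
60^33 ≡ 1 (mod 67) ✓
Therefore the multiplicative order of 60 modulo 67 is 33.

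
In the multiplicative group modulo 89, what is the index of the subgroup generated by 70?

By Lagrange's theorem, ord_89(70) divides φ(89) = 89 − 1 = 88 = 2^3 · 11.
Divisors of 88: 1, 2, 4, 8, 11, 22, 44, 88.
Evaluate successive powers at the divisors of 88:
70^1 ≡ 70 (mod 89)
70^2 ≡ 5 (mod 89)
70^4 ≡ 25 (mod 89)
70^8 ≡ 2 (mod 89)
70^11 ≡ 77 (mod 89)
70^22 ≡ 55 (mod 89)
70^44 ≡ 88 (mod 89)
70^88 ≡ 1 (mod 89) ✓
The order of 70 is 88, so the subgroup it generates has 88 elements.
[(Z/89Z)^× : ⟨70⟩] = 88/88 = 1.

1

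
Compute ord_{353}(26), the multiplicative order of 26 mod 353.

352

The order of 26 must divide φ(353) = 353 − 1 = 352 = 2^5 · 11.
Divisors of 352: 1, 2, 4, 8, 11, 16, 22, 32, 44, 88, 176, 352.
Check 26^d mod 353 for each divisor in increasing order:
26^1 ≡ 26 (mod 353)
26^2 ≡ 323 (mod 353)
26^4 ≡ 194 (mod 353)
26^8 ≡ 218 (mod 353)
26^11 ≡ 106 (mod 353)
26^16 ≡ 222 (mod 353)
26^22 ≡ 293 (mod 353)
26^32 ≡ 217 (mod 353)
26^44 ≡ 70 (mod 353)
26^88 ≡ 311 (mod 353)
26^176 ≡ 352 (mod 353)
26^352 ≡ 1 (mod 353) ✓
Therefore the multiplicative order of 26 modulo 353 is 352.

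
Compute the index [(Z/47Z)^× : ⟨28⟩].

2

By Lagrange's theorem, ord_47(28) divides φ(47) = 47 − 1 = 46 = 2 · 23.
Divisors of 46: 1, 2, 23, 46.
Check 28^d mod 47 for each divisor in increasing order:
28^1 ≡ 28 (mod 47)
28^2 ≡ 32 (mod 47)
28^23 ≡ 1 (mod 47) ✓
The order of 28 is 23, so the subgroup it generates has 23 elements.
[(Z/47Z)^× : ⟨28⟩] = 46/23 = 2.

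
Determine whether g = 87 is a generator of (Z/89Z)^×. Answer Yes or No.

No

φ(89) = 89 − 1 = 88 = 2^3 · 11.
It suffices to check that the order of 87 is not a proper divisor of 88: compute 87^(88/q) for q ∈ {2, 11}.
87^44 ≡ 1 (mod 89)  [q = 2: ≡ 1 ✗]
87^8 ≡ 78 (mod 89)  [q = 11: ≢ 1 ✓]
Since 87^44 ≡ 1, the order of 87 divides 44 < 88, so 87 is not a primitive root.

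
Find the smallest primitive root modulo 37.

2

φ(37) = 37 − 1 = 36 = 2^2 · 3^2.
Test candidates g = 2, 3, … against the prime factors q ∈ {2, 3} of φ(37): g is a generator iff g^(36/q) ≢ 1 for every such q.
g = 2: 2^18 ≡ 36; 2^12 ≡ 26 — none is 1, so 2 is a primitive root.
Hence the least primitive root of 37 is 2.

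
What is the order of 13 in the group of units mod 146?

72

ord(13) | φ(146) = φ(2)·φ(73) = 1·72 = 72 = 2^3 · 3^2.
Divisors of 72: 1, 2, 3, 4, 6, 8, 9, 12, 18, 24, 36, 72.
Check 13^d mod 146 for each divisor in increasing order:
13^1 ≡ 13 (mod 146)
13^2 ≡ 23 (mod 146)
13^3 ≡ 7 (mod 146)
13^4 ≡ 91 (mod 146)
13^6 ≡ 49 (mod 146)
13^8 ≡ 105 (mod 146)
13^9 ≡ 51 (mod 146)
13^12 ≡ 65 (mod 146)
13^18 ≡ 119 (mod 146)
13^24 ≡ 137 (mod 146)
13^36 ≡ 145 (mod 146)
13^72 ≡ 1 (mod 146) ✓
Hence ord(13) = 72.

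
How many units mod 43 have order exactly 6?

2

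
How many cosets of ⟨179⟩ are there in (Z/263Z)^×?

2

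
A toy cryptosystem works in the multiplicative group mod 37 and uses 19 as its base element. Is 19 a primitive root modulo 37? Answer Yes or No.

φ(37) = 37 − 1 = 36 = 2^2 · 3^2.
An element g generates (Z/37Z)^× iff g^(36/q) ≢ 1 (mod 37) for each prime q ∈ {2, 3}.
19^18 ≡ 36 (mod 37)  [q = 2: ≢ 1 ✓]
19^12 ≡ 10 (mod 37)  [q = 3: ≢ 1 ✓]
Every test exponent gives a nontrivial residue, hence 19 generates the full group.

Yes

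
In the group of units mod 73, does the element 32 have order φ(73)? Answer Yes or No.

No

φ(73) = 73 − 1 = 72 = 2^3 · 3^2.
It suffices to check that the order of 32 is not a proper divisor of 72: compute 32^(72/q) for q ∈ {2, 3}.
32^36 ≡ 1 (mod 73)  [q = 2: ≡ 1 ✗]
32^24 ≡ 8 (mod 73)  [q = 3: ≢ 1 ✓]
32^36 ≡ 1 shows ord(32) | 36, strictly less than φ(73); not a primitive root.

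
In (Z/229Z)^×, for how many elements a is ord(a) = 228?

72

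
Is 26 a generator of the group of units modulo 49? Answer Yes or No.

Yes

φ(49) = φ(7^2) = 7·(7−1) = 42 = 2 · 3 · 7.
It suffices to check that the order of 26 is not a proper divisor of 42: compute 26^(42/q) for q ∈ {2, 3, 7}.
26^21 ≡ 48 (mod 49)  [q = 2: ≢ 1 ✓]
26^14 ≡ 18 (mod 49)  [q = 3: ≢ 1 ✓]
26^6 ≡ 29 (mod 49)  [q = 7: ≢ 1 ✓]
All checks pass, so 26 has order 42 and is a primitive root modulo 49.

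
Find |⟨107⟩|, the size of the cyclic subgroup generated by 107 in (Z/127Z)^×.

The order of 107 must divide φ(127) = 127 − 1 = 126 = 2 · 3^2 · 7.
Divisors of 126: 1, 2, 3, 6, 7, 9, 14, 18, 21, 42, 63, 126.
Evaluate successive powers at the divisors of 126:
107^1 ≡ 107 (mod 127)
107^2 ≡ 19 (mod 127)
107^3 ≡ 1 (mod 127) ✓
So ord_127(107) = 3.

3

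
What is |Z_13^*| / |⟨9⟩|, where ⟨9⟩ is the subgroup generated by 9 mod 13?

4

ord(9) | φ(13) = 13 − 1 = 12 = 2^2 · 3.
Divisors of 12: 1, 2, 3, 4, 6, 12.
Compute 9^d (mod 13) for the divisors d until we hit 1:
9^1 ≡ 9 (mod 13)
9^2 ≡ 3 (mod 13)
9^3 ≡ 1 (mod 13) ✓
So ord_13(9) = 3, hence |⟨9⟩| = 3.
[(Z/13Z)^× : ⟨9⟩] = 12/3 = 4.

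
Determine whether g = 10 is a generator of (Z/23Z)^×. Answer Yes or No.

Yes

φ(23) = 23 − 1 = 22 = 2 · 11.
Test 10^(22/q) mod 23 for each prime factor q of 22:
10^11 ≡ 22 (mod 23)  [q = 2: ≢ 1 ✓]
10^2 ≡ 8 (mod 23)  [q = 11: ≢ 1 ✓]
Every test exponent gives a nontrivial residue, hence 10 generates the full group.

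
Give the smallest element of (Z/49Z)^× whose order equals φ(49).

3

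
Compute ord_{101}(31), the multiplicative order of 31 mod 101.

25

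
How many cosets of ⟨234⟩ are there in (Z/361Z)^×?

The order of 234 must divide φ(361) = φ(19^2) = 19·(19−1) = 342 = 2 · 3^2 · 19.
Divisors of 342: 1, 2, 3, 6, 9, 18, 19, 38, 57, 114, 171, 342.
Test each divisor d:
234^1 ≡ 234
234^2 ≡ 245
234^3 ≡ 292
234^6 ≡ 68
234^9 ≡ 1
So ord_361(234) = 9, hence |⟨234⟩| = 9.
Index = |(Z/361Z)^×| / |⟨234⟩| = 342 / 9 = 38.

38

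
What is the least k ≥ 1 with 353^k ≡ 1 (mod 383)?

ord(353) | φ(383) = 383 − 1 = 382 = 2 · 191.
Divisors of 382: 1, 2, 191, 382.
Check 353^d mod 383 for each divisor in increasing order:
353^1 ≡ 353
353^2 ≡ 134
353^191 ≡ 1
Therefore the multiplicative order of 353 modulo 383 is 191.

191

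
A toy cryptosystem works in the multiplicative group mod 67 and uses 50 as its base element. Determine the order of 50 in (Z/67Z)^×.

66

ord(50) | φ(67) = 67 − 1 = 66 = 2 · 3 · 11.
Divisors of 66: 1, 2, 3, 6, 11, 22, 33, 66.
Test each divisor d:
50^1 ≡ 50 (mod 67)
50^2 ≡ 21 (mod 67)
50^3 ≡ 45 (mod 67)
50^6 ≡ 15 (mod 67)
50^11 ≡ 38 (mod 67)
50^22 ≡ 37 (mod 67)
50^33 ≡ 66 (mod 67)
50^66 ≡ 1 (mod 67) ✓
Hence ord(50) = 66.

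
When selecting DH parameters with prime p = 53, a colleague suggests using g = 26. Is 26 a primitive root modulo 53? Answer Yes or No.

Yes

φ(53) = 53 − 1 = 52 = 2^2 · 13.
Test 26^(52/q) mod 53 for each prime factor q of 52:
26^26 ≡ 52 (mod 53)  [q = 2: ≢ 1 ✓]
26^4 ≡ 10 (mod 53)  [q = 13: ≢ 1 ✓]
None equal 1, so ord_53(26) = 52: 26 is a primitive root.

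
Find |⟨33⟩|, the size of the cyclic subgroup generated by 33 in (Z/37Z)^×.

9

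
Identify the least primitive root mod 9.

2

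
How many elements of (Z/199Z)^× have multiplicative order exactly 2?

φ(199) = 199 − 1 = 198 = 2 · 3^2 · 11.
In a cyclic group of order 198, there are φ(d) elements of order d for each divisor d of 198, and zero for non-divisors.
2 | 198, and φ(2) = 2 − 1 = 1.

1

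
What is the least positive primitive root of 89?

φ(89) = 89 − 1 = 88 = 2^3 · 11.
Test candidates g = 2, 3, … against the prime factors q ∈ {2, 11} of φ(89): g is a generator iff g^(88/q) ≢ 1 for every such q.
g = 2: 2^44 ≡ 1 — hits 1, so not a primitive root.
g = 3: 3^44 ≡ 88; 3^8 ≡ 64 — none is 1, so 3 is a primitive root.
Hence the least primitive root of 89 is 3.

3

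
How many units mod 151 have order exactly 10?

4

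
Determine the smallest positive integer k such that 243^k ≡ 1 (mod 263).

Since 243 ∈ (Z/263Z)^×, its order divides φ(263) = 263 − 1 = 262 = 2 · 131.
Divisors of 262: 1, 2, 131, 262.
Test each divisor d:
243^1 ≡ 243
243^2 ≡ 137
243^131 ≡ 1
Therefore the multiplicative order of 243 modulo 263 is 131.

131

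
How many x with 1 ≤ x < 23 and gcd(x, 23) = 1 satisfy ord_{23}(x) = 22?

10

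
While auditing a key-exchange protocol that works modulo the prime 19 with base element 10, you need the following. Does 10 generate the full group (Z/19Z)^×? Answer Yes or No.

Yes

φ(19) = 19 − 1 = 18 = 2 · 3^2.
An element g generates (Z/19Z)^× iff g^(18/q) ≢ 1 (mod 19) for each prime q ∈ {2, 3}.
10^9 ≡ 18 (mod 19)  [q = 2: ≢ 1 ✓]
10^6 ≡ 11 (mod 19)  [q = 3: ≢ 1 ✓]
None equal 1, so ord_19(10) = 18: 10 is a primitive root.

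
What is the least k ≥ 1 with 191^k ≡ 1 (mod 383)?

382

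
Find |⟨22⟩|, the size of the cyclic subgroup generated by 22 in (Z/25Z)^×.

The order of 22 must divide φ(25) = φ(5^2) = 5·(5−1) = 20 = 2^2 · 5.
Divisors of 20: 1, 2, 4, 5, 10, 20.
Test each divisor d:
22^1 ≡ 22 (mod 25)
22^2 ≡ 9 (mod 25)
22^4 ≡ 6 (mod 25)
22^5 ≡ 7 (mod 25)
22^10 ≡ 24 (mod 25)
22^20 ≡ 1 (mod 25) ✓
So ord_25(22) = 20.

20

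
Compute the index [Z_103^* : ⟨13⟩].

6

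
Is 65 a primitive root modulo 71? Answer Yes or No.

φ(71) = 71 − 1 = 70 = 2 · 5 · 7.
Test 65^(70/q) mod 71 for each prime factor q of 70:
65^35 ≡ 70 (mod 71)  [q = 2: ≢ 1 ✓]
65^14 ≡ 5 (mod 71)  [q = 5: ≢ 1 ✓]
65^10 ≡ 20 (mod 71)  [q = 7: ≢ 1 ✓]
None equal 1, so ord_71(65) = 70: 65 is a primitive root.

Yes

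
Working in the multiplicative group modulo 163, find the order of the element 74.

81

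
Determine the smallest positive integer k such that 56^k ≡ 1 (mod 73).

The order of 56 must divide φ(73) = 73 − 1 = 72 = 2^3 · 3^2.
Divisors of 72: 1, 2, 3, 4, 6, 8, 9, 12, 18, 24, 36, 72.
Check 56^d mod 73 for each divisor in increasing order:
56^1 ≡ 56
56^2 ≡ 70
56^3 ≡ 51
56^4 ≡ 9
56^6 ≡ 46
56^8 ≡ 8
56^9 ≡ 10
56^12 ≡ 72
56^18 ≡ 27
56^24 ≡ 1
Hence ord(56) = 24.

24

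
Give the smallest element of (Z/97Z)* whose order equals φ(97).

5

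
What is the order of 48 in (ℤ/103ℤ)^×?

Since 48 ∈ (Z/103Z)^×, its order divides φ(103) = 103 − 1 = 102 = 2 · 3 · 17.
Divisors of 102: 1, 2, 3, 6, 17, 34, 51, 102.
Compute 48^d (mod 103) for the divisors d until we hit 1:
48^1 ≡ 48
48^2 ≡ 38
48^3 ≡ 73
48^6 ≡ 76
48^17 ≡ 47
48^34 ≡ 46
48^51 ≡ 102
48^102 ≡ 1
So ord_103(48) = 102.

102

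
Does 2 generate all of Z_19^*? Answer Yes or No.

φ(19) = 19 − 1 = 18 = 2 · 3^2.
Test 2^(18/q) mod 19 for each prime factor q of 18:
2^9 ≡ 18 (mod 19)  [q = 2: ≢ 1 ✓]
2^6 ≡ 7 (mod 19)  [q = 3: ≢ 1 ✓]
All checks pass, so 2 has order 18 and is a primitive root modulo 19.

Yes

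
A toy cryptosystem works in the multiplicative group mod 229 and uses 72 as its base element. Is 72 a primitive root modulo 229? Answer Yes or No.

Yes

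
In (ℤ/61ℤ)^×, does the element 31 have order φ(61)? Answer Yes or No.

Yes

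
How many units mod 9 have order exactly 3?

φ(9) = φ(3^2) = 3·(3−1) = 6 = 2 · 3.
In a cyclic group of order 6, there are φ(d) elements of order d for each divisor d of 6, and zero for non-divisors.
3 | 6, and φ(3) = 3 − 1 = 2.

2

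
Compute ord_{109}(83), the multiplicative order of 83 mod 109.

54

Since 83 ∈ (Z/109Z)^×, its order divides φ(109) = 109 − 1 = 108 = 2^2 · 3^3.
Divisors of 108: 1, 2, 3, 4, 6, 9, 12, 18, 27, 36, 54, 108.
Check 83^d mod 109 for each divisor in increasing order:
83^1 ≡ 83
83^2 ≡ 22
83^3 ≡ 82
83^4 ≡ 48
83^6 ≡ 75
83^9 ≡ 46
83^12 ≡ 66
83^18 ≡ 45
83^27 ≡ 108
83^36 ≡ 63
83^54 ≡ 1
Therefore the multiplicative order of 83 modulo 109 is 54.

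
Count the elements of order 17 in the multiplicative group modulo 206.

φ(206) = φ(2)·φ(103) = 1·102 = 102 = 2 · 3 · 17.
(Z/206Z)^× is cyclic (|G| = 102); a cyclic group of order m has exactly φ(d) elements of each order d | m, and none otherwise.
17 | 102, and φ(17) = 17 − 1 = 16.

16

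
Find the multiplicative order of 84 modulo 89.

44

Since 84 ∈ (Z/89Z)^×, its order divides φ(89) = 89 − 1 = 88 = 2^3 · 11.
Divisors of 88: 1, 2, 4, 8, 11, 22, 44, 88.
Test each divisor d:
84^1 ≡ 84 (mod 89)
84^2 ≡ 25 (mod 89)
84^4 ≡ 2 (mod 89)
84^8 ≡ 4 (mod 89)
84^11 ≡ 34 (mod 89)
84^22 ≡ 88 (mod 89)
84^44 ≡ 1 (mod 89) ✓
Hence ord(84) = 44.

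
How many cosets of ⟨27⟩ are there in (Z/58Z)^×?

1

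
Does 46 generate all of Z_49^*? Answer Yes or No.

φ(49) = φ(7^2) = 7·(7−1) = 42 = 2 · 3 · 7.
It suffices to check that the order of 46 is not a proper divisor of 42: compute 46^(42/q) for q ∈ {2, 3, 7}.
46^21 ≡ 1 (mod 49)  [q = 2: ≡ 1 ✗]
46^14 ≡ 30 (mod 49)  [q = 3: ≢ 1 ✓]
46^6 ≡ 43 (mod 49)  [q = 7: ≢ 1 ✓]
The check at q = 2 fails, so 46 generates a proper subgroup.

No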